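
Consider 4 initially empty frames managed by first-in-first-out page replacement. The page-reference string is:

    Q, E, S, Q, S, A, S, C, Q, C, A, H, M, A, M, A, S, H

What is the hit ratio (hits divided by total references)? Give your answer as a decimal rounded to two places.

0.44

Q → fault, frames {Q}
E → fault, frames {Q,E}
S → fault, frames {Q,E,S}
Q → hit
S → hit
A → fault, frames {Q,E,S,A}
S → hit
C → fault, evict Q, frames {E,S,A,C}
Q → fault, evict E, frames {S,A,C,Q}
C → hit
A → hit
H → fault, evict S, frames {A,C,Q,H}
M → fault, evict A, frames {C,Q,H,M}
A → fault, evict C, frames {Q,H,M,A}
M → hit
A → hit
S → fault, evict Q, frames {H,M,A,S}
H → hit
Hits: 8 of 18 references → 8/18 = 0.4444.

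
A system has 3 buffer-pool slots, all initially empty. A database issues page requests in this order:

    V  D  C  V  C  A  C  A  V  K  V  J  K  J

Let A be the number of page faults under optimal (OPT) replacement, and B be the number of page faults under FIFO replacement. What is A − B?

-1

Under OPT: F F F . . F . . . F . F . . → 6 faults.
Under FIFO: F F F . . F . . F F . F . . → 7 faults.
A − B = 6 − 7 = -1.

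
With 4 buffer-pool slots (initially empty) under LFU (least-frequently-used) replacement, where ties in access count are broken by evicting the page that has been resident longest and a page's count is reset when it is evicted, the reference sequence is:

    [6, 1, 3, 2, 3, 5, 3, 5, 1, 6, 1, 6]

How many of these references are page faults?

6

6: miss, frames [6]
1: miss, frames [6, 1]
3: miss, frames [6, 1, 3]
2: miss, frames [6, 1, 3, 2]
3: hit
5: miss, evict 6, frames [1, 3, 2, 5]
3: hit
5: hit
1: hit
6: miss, evict 2, frames [1, 3, 5, 6]
1: hit
6: hit
Page faults: 6.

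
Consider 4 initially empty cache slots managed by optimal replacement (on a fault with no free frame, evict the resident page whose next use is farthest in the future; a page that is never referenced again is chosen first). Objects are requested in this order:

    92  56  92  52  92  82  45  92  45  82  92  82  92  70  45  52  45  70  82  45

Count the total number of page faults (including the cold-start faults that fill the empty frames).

6

92 -> fault, frames {92}
56 -> fault, frames {92,56}
92 -> hit
52 -> fault, frames {92,56,52}
92 -> hit
82 -> fault, frames {92,56,52,82}
45 -> fault, evict 56, frames {92,52,82,45}
92 -> hit
45 -> hit
82 -> hit
92 -> hit
82 -> hit
92 -> hit
70 -> fault, evict 92, frames {52,82,45,70}
45 -> hit
52 -> hit
45 -> hit
70 -> hit
82 -> hit
45 -> hit
Page faults: 6.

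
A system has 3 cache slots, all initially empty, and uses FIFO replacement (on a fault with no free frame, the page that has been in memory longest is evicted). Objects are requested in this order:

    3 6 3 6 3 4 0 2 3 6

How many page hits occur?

3: miss, frames [3]
6: miss, frames [3, 6]
3: hit
6: hit
3: hit
4: miss, frames [3, 6, 4]
0: miss, evict 3, frames [6, 4, 0]
2: miss, evict 6, frames [4, 0, 2]
3: miss, evict 4, frames [0, 2, 3]
6: miss, evict 0, frames [2, 3, 6]
Hits: 3.

3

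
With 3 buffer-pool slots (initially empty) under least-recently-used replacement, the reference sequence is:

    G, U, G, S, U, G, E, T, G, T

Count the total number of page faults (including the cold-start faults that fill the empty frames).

G → miss, frames (G)
U → miss, frames (G U)
G → hit
S → miss, frames (U G S)
U → hit
G → hit
E → miss, evict S, frames (U G E)
T → miss, evict U, frames (G E T)
G → hit
T → hit
Page faults: 5.

5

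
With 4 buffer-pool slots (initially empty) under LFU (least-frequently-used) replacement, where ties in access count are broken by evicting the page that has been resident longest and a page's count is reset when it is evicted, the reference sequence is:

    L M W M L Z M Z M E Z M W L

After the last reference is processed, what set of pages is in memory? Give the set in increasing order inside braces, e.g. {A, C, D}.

{L, M, W, Z}

L → miss, frames [L]
M → miss, frames [L, M]
W → miss, frames [L, M, W]
M → hit
L → hit
Z → miss, frames [L, M, W, Z]
M → hit
Z → hit
M → hit
E → miss, evict W, frames [L, M, Z, E]
Z → hit
M → hit
W → miss, evict E, frames [L, M, Z, W]
L → hit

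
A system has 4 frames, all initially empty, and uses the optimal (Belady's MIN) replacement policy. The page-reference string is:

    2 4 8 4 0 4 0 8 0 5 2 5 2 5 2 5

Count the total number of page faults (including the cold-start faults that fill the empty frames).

2: fault, frames (2)
4: fault, frames (2 4)
8: fault, frames (2 4 8)
4: hit
0: fault, frames (2 4 8 0)
4: hit
0: hit
8: hit
0: hit
5: fault, evict 0, frames (2 4 8 5)
2: hit
5: hit
2: hit
5: hit
2: hit
5: hit
Page faults: 5.

5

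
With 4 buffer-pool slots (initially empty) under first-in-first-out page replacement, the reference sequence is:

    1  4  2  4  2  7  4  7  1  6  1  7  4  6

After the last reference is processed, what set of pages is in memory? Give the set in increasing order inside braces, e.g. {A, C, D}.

1: fault, frames (1)
4: fault, frames (1 4)
2: fault, frames (1 4 2)
4: hit
2: hit
7: fault, frames (1 4 2 7)
4: hit
7: hit
1: hit
6: fault, evict 1, frames (4 2 7 6)
1: fault, evict 4, frames (2 7 6 1)
7: hit
4: fault, evict 2, frames (7 6 1 4)
6: hit

{1, 4, 6, 7}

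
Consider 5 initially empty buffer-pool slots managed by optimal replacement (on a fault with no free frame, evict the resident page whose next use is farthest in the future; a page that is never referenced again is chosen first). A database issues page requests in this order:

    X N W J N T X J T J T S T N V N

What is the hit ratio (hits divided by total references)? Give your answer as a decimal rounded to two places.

X → fault, frames (X)
N → fault, frames (X N)
W → fault, frames (X N W)
J → fault, frames (X N W J)
N → hit
T → fault, frames (X N W J T)
X → hit
J → hit
T → hit
J → hit
T → hit
S → fault, evict J, frames (X N W T S)
T → hit
N → hit
V → fault, evict S, frames (X N W T V)
N → hit
Hits: 9 of 16 references → 9/16 = 0.5625.

0.56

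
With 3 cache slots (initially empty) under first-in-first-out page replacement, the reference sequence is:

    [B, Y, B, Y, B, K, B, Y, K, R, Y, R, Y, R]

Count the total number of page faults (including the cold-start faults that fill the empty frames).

4

B -> fault, frames {B}
Y -> fault, frames {B,Y}
B -> hit
Y -> hit
B -> hit
K -> fault, frames {B,Y,K}
B -> hit
Y -> hit
K -> hit
R -> fault, evict B, frames {Y,K,R}
Y -> hit
R -> hit
Y -> hit
R -> hit
Page faults: 4.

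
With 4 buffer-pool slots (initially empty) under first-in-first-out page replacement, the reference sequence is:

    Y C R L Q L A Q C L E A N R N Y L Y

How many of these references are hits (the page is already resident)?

Y -> fault, frames [Y]
C -> fault, frames [Y, C]
R -> fault, frames [Y, C, R]
L -> fault, frames [Y, C, R, L]
Q -> fault, evict Y, frames [C, R, L, Q]
L -> hit
A -> fault, evict C, frames [R, L, Q, A]
Q -> hit
C -> fault, evict R, frames [L, Q, A, C]
L -> hit
E -> fault, evict L, frames [Q, A, C, E]
A -> hit
N -> fault, evict Q, frames [A, C, E, N]
R -> fault, evict A, frames [C, E, N, R]
N -> hit
Y -> fault, evict C, frames [E, N, R, Y]
L -> fault, evict E, frames [N, R, Y, L]
Y -> hit
Hits: 6.

6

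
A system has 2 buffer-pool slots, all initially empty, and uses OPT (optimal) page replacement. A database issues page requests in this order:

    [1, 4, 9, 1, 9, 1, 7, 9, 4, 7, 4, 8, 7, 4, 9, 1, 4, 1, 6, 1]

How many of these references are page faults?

10

1 -> fault, frames [1]
4 -> fault, frames [1, 4]
9 -> fault, evict 4, frames [1, 9]
1 -> hit
9 -> hit
1 -> hit
7 -> fault, evict 1, frames [9, 7]
9 -> hit
4 -> fault, evict 9, frames [7, 4]
7 -> hit
4 -> hit
8 -> fault, evict 4, frames [7, 8]
7 -> hit
4 -> fault, evict 8, frames [7, 4]
9 -> fault, evict 7, frames [4, 9]
1 -> fault, evict 9, frames [4, 1]
4 -> hit
1 -> hit
6 -> fault, evict 4, frames [1, 6]
1 -> hit
Page faults: 10.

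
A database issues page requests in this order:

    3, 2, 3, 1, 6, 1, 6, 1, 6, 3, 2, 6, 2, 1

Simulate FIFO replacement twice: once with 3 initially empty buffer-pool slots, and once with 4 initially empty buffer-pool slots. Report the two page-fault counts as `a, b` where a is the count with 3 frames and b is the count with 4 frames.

3 frames: F F . F F . . . . F F . . F → 7 faults.
4 frames: F F . F F . . . . . . . . . → 4 faults.
4 < 7: adding a frame reduced faults, as is typical.

7, 4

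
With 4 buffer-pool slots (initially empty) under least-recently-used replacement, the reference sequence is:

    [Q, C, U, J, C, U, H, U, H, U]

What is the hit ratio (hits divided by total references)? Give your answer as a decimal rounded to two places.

0.50

Q -> miss, frames {Q}
C -> miss, frames {Q,C}
U -> miss, frames {Q,C,U}
J -> miss, frames {Q,C,U,J}
C -> hit
U -> hit
H -> miss, evict Q, frames {J,C,U,H}
U -> hit
H -> hit
U -> hit
Hits: 5 of 10 references → 5/10 = 0.5000.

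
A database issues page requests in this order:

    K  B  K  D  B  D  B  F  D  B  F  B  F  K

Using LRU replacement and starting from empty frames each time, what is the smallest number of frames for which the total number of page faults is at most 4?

4

f=1: 14 faults
f=2: 9 faults
f=3: 5 faults
f=4: 4 faults
Smallest f with faults ≤ 4 is 4.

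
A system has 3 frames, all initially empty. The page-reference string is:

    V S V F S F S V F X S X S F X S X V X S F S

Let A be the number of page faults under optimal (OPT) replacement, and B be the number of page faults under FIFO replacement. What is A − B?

-1

Under OPT: F F . F . . . . . F . . . . . . . F . . F . → 6 faults.
Under FIFO: F F . F . . . . . F . . . . . . . F . F F . → 7 faults.
A − B = 6 − 7 = -1.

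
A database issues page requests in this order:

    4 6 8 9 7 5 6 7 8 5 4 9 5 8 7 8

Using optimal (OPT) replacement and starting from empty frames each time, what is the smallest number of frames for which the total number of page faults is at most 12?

2

f=1: 16 faults
f=2: 12 faults
f=3: 10 faults
f=4: 8 faults
f=5: 7 faults
f=6: 6 faults
Smallest f with faults ≤ 12 is 2.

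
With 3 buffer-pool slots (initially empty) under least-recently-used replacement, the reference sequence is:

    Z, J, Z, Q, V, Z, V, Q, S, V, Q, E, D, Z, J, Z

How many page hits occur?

7

Z: miss, frames (Z)
J: miss, frames (Z J)
Z: hit
Q: miss, frames (J Z Q)
V: miss, evict J, frames (Z Q V)
Z: hit
V: hit
Q: hit
S: miss, evict Z, frames (V Q S)
V: hit
Q: hit
E: miss, evict S, frames (V Q E)
D: miss, evict V, frames (Q E D)
Z: miss, evict Q, frames (E D Z)
J: miss, evict E, frames (D Z J)
Z: hit
Hits: 7.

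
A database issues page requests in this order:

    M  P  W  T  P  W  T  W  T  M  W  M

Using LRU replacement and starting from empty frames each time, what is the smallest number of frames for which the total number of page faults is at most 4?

4

f=1: 12 faults
f=2: 9 faults
f=3: 5 faults
f=4: 4 faults
Smallest f with faults ≤ 4 is 4.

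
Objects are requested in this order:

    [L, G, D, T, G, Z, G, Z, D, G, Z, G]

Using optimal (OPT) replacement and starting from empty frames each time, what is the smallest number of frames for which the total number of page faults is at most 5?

f=1: 12 faults
f=2: 7 faults
f=3: 5 faults
f=4: 5 faults
f=5: 5 faults
Smallest f with faults ≤ 5 is 3.

3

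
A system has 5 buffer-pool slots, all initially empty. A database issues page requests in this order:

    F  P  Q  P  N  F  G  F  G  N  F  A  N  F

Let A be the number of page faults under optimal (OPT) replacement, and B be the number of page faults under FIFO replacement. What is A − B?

-1

Under OPT: F F F . F . F . . . . F . . → 6 faults.
Under FIFO: F F F . F . F . . . . F . F → 7 faults.
A − B = 6 − 7 = -1.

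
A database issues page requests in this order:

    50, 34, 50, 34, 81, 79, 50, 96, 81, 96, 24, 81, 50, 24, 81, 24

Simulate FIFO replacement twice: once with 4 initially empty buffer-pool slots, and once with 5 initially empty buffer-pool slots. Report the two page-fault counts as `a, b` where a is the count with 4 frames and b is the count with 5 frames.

8, 7

4 frames: F F . . F F . F . . F . F . F . → 8 faults.
5 frames: F F . . F F . F . . F . F . . . → 7 faults.
7 < 8: adding a frame reduced faults, as is typical.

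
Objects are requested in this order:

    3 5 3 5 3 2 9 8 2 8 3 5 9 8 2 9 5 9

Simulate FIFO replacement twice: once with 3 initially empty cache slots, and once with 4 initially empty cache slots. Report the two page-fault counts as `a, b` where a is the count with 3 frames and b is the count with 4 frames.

12, 9

3 frames: F F . . . F F F . . F F F F F . F F → 12 faults.
4 frames: F F . . . F F F . . F F . . F F . . → 9 faults.
9 < 12: adding a frame reduced faults, as is typical.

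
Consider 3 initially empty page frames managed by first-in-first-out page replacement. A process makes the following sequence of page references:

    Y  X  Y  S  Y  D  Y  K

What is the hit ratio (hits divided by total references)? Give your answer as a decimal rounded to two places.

0.25

Y → fault, frames (Y)
X → fault, frames (Y X)
Y → hit
S → fault, frames (Y X S)
Y → hit
D → fault, evict Y, frames (X S D)
Y → fault, evict X, frames (S D Y)
K → fault, evict S, frames (D Y K)
Hits: 2 of 8 references → 2/8 = 0.2500.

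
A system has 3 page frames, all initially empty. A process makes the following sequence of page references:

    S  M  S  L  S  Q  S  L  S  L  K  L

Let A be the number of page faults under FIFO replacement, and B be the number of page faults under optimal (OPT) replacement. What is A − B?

Under FIFO: F F . F . F F . . . F F → 7 faults.
Under OPT: F F . F . F . . . . F . → 5 faults.
A − B = 7 − 5 = 2.

2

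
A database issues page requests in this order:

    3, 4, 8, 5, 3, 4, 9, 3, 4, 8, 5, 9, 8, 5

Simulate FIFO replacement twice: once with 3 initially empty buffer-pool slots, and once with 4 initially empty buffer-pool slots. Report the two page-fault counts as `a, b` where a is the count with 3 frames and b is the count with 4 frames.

3 frames: F F F F F F F . . F F . . . → 9 faults.
4 frames: F F F F . . F F F F F F . . → 10 faults.
10 > 9: adding a frame increased faults — Belady's anomaly.

9, 10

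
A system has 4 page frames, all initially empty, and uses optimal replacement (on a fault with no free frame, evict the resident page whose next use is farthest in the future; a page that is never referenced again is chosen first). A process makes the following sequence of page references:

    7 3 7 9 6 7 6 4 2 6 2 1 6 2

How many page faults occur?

7

7 → miss, frames {7}
3 → miss, frames {7,3}
7 → hit
9 → miss, frames {7,3,9}
6 → miss, frames {7,3,9,6}
7 → hit
6 → hit
4 → miss, evict 9, frames {7,3,6,4}
2 → miss, evict 4, frames {7,3,6,2}
6 → hit
2 → hit
1 → miss, evict 3, frames {7,6,2,1}
6 → hit
2 → hit
Page faults: 7.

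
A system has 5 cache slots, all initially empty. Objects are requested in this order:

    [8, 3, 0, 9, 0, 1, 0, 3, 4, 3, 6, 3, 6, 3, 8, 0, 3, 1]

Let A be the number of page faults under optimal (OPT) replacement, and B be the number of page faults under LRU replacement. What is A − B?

-2

Under OPT: F F F F . F . . F . F . . . . . . . → 7 faults.
Under LRU: F F F F . F . . F . F . . . F . . F → 9 faults.
A − B = 7 − 9 = -2.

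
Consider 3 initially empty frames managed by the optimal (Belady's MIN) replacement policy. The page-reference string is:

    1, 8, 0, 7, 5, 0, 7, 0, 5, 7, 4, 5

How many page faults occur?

1 -> fault, frames [1]
8 -> fault, frames [1, 8]
0 -> fault, frames [1, 8, 0]
7 -> fault, evict 8, frames [1, 0, 7]
5 -> fault, evict 1, frames [0, 7, 5]
0 -> hit
7 -> hit
0 -> hit
5 -> hit
7 -> hit
4 -> fault, evict 7, frames [0, 5, 4]
5 -> hit
Page faults: 6.

6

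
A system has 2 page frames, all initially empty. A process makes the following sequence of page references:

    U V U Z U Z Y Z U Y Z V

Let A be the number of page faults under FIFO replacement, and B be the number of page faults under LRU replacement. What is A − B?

2

Under FIFO: F F . F F . F F F F F F → 10 faults.
Under LRU: F F . F . . F . F F F F → 8 faults.
A − B = 10 − 8 = 2.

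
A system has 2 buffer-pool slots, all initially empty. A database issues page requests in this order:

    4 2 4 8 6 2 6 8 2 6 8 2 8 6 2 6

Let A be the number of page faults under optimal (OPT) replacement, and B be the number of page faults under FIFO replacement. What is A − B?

Under OPT: F F . F F . . F . F . F . F . . → 8 faults.
Under FIFO: F F . F F F . F . F . F F F F . → 11 faults.
A − B = 8 − 11 = -3.

-3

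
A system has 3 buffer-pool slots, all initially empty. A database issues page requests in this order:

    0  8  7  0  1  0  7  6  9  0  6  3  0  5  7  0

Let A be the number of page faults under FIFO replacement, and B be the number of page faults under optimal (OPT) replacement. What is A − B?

2

Under FIFO: F F F . F F . F F . . F F F F . → 11 faults.
Under OPT: F F F . F . . F F . . F . F F . → 9 faults.
A − B = 11 − 9 = 2.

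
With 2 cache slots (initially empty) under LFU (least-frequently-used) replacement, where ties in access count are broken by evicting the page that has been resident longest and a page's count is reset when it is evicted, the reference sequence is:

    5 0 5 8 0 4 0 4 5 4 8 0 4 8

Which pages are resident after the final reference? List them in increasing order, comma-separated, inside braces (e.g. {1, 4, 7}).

{5, 8}

5 -> miss, frames [5]
0 -> miss, frames [5, 0]
5 -> hit
8 -> miss, evict 0, frames [5, 8]
0 -> miss, evict 8, frames [5, 0]
4 -> miss, evict 0, frames [5, 4]
0 -> miss, evict 4, frames [5, 0]
4 -> miss, evict 0, frames [5, 4]
5 -> hit
4 -> hit
8 -> miss, evict 4, frames [5, 8]
0 -> miss, evict 8, frames [5, 0]
4 -> miss, evict 0, frames [5, 4]
8 -> miss, evict 4, frames [5, 8]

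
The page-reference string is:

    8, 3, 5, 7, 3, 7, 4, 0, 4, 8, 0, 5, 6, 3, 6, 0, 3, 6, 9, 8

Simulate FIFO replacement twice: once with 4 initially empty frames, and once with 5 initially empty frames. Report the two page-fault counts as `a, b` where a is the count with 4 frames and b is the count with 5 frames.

4 frames: F F F F . . F F . F . F F F . F . . F F → 13 faults.
5 frames: F F F F . . F F . F . . F F . . . . F . → 10 faults.
10 < 13: adding a frame reduced faults, as is typical.

13, 10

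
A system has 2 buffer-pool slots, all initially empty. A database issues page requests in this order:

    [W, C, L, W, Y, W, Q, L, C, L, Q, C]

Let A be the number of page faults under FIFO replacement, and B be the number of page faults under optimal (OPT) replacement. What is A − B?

Under FIFO: F F F F F . F F F . F . → 9 faults.
Under OPT: F F F . F . F F F . F . → 8 faults.
A − B = 9 − 8 = 1.

1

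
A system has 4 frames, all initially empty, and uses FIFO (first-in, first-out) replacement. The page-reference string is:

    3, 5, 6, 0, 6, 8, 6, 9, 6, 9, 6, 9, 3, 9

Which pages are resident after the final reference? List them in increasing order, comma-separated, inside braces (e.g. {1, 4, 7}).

{0, 3, 8, 9}

3: miss, frames (3)
5: miss, frames (3 5)
6: miss, frames (3 5 6)
0: miss, frames (3 5 6 0)
6: hit
8: miss, evict 3, frames (5 6 0 8)
6: hit
9: miss, evict 5, frames (6 0 8 9)
6: hit
9: hit
6: hit
9: hit
3: miss, evict 6, frames (0 8 9 3)
9: hit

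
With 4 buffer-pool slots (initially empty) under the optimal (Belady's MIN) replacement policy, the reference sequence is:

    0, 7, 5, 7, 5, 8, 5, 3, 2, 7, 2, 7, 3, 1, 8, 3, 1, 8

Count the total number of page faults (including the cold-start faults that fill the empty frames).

0: fault, frames [0]
7: fault, frames [0, 7]
5: fault, frames [0, 7, 5]
7: hit
5: hit
8: fault, frames [0, 7, 5, 8]
5: hit
3: fault, evict 5, frames [0, 7, 8, 3]
2: fault, evict 0, frames [7, 8, 3, 2]
7: hit
2: hit
7: hit
3: hit
1: fault, evict 2, frames [7, 8, 3, 1]
8: hit
3: hit
1: hit
8: hit
Page faults: 7.

7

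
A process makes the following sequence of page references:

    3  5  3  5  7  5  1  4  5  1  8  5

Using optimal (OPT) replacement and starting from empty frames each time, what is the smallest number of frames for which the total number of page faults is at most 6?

f=1: 12 faults
f=2: 7 faults
f=3: 6 faults
f=4: 6 faults
f=5: 6 faults
f=6: 6 faults
Smallest f with faults ≤ 6 is 3.

3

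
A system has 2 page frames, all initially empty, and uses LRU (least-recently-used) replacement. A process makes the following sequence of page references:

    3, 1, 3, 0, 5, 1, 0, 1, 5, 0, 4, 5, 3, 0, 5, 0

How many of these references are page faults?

13

3 -> fault, frames (3)
1 -> fault, frames (3 1)
3 -> hit
0 -> fault, evict 1, frames (3 0)
5 -> fault, evict 3, frames (0 5)
1 -> fault, evict 0, frames (5 1)
0 -> fault, evict 5, frames (1 0)
1 -> hit
5 -> fault, evict 0, frames (1 5)
0 -> fault, evict 1, frames (5 0)
4 -> fault, evict 5, frames (0 4)
5 -> fault, evict 0, frames (4 5)
3 -> fault, evict 4, frames (5 3)
0 -> fault, evict 5, frames (3 0)
5 -> fault, evict 3, frames (0 5)
0 -> hit
Page faults: 13.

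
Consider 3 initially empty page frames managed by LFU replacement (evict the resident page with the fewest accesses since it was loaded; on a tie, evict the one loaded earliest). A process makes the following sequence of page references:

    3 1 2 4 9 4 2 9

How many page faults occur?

3 → miss, frames {3}
1 → miss, frames {3,1}
2 → miss, frames {3,1,2}
4 → miss, evict 3, frames {1,2,4}
9 → miss, evict 1, frames {2,4,9}
4 → hit
2 → hit
9 → hit
Page faults: 5.

5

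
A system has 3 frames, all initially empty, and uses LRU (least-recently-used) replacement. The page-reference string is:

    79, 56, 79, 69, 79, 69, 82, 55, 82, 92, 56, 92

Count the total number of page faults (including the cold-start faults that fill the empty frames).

7

79: fault, frames (79)
56: fault, frames (79 56)
79: hit
69: fault, frames (56 79 69)
79: hit
69: hit
82: fault, evict 56, frames (79 69 82)
55: fault, evict 79, frames (69 82 55)
82: hit
92: fault, evict 69, frames (55 82 92)
56: fault, evict 55, frames (82 92 56)
92: hit
Page faults: 7.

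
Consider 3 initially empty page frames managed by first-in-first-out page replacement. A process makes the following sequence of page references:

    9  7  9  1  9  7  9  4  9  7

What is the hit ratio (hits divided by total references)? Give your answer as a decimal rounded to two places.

0.40

9 -> fault, frames (9)
7 -> fault, frames (9 7)
9 -> hit
1 -> fault, frames (9 7 1)
9 -> hit
7 -> hit
9 -> hit
4 -> fault, evict 9, frames (7 1 4)
9 -> fault, evict 7, frames (1 4 9)
7 -> fault, evict 1, frames (4 9 7)
Hits: 4 of 10 references → 4/10 = 0.4000.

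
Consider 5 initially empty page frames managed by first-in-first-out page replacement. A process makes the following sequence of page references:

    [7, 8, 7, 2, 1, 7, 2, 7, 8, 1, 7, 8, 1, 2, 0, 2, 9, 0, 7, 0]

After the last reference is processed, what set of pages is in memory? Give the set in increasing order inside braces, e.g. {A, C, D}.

7 → miss, frames {7}
8 → miss, frames {7,8}
7 → hit
2 → miss, frames {7,8,2}
1 → miss, frames {7,8,2,1}
7 → hit
2 → hit
7 → hit
8 → hit
1 → hit
7 → hit
8 → hit
1 → hit
2 → hit
0 → miss, frames {7,8,2,1,0}
2 → hit
9 → miss, evict 7, frames {8,2,1,0,9}
0 → hit
7 → miss, evict 8, frames {2,1,0,9,7}
0 → hit

{0, 1, 2, 7, 9}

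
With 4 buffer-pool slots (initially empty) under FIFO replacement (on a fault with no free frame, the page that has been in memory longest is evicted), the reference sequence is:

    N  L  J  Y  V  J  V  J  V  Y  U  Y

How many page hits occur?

N: miss, frames {N}
L: miss, frames {N,L}
J: miss, frames {N,L,J}
Y: miss, frames {N,L,J,Y}
V: miss, evict N, frames {L,J,Y,V}
J: hit
V: hit
J: hit
V: hit
Y: hit
U: miss, evict L, frames {J,Y,V,U}
Y: hit
Hits: 6.

6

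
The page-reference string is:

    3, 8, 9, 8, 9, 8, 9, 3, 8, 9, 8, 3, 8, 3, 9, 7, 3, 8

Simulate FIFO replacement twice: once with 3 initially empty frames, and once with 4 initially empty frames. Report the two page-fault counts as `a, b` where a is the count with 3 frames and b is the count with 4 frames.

3 frames: F F F . . . . . . . . . . . . F F F → 6 faults.
4 frames: F F F . . . . . . . . . . . . F . . → 4 faults.
4 < 6: adding a frame reduced faults, as is typical.

6, 4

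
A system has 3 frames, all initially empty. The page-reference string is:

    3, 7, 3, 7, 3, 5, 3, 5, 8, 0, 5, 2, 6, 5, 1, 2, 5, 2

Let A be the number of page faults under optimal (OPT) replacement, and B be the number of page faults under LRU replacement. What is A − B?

Under OPT: F F . . . F . . F F . F F . F . . . → 8 faults.
Under LRU: F F . . . F . . F F . F F . F F . . → 9 faults.
A − B = 8 − 9 = -1.

-1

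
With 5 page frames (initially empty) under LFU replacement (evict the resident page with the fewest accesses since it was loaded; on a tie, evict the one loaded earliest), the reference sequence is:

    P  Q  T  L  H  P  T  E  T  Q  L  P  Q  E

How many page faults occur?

8

P → miss, frames (P)
Q → miss, frames (P Q)
T → miss, frames (P Q T)
L → miss, frames (P Q T L)
H → miss, frames (P Q T L H)
P → hit
T → hit
E → miss, evict Q, frames (P T L H E)
T → hit
Q → miss, evict L, frames (P T H E Q)
L → miss, evict H, frames (P T E Q L)
P → hit
Q → hit
E → hit
Page faults: 8.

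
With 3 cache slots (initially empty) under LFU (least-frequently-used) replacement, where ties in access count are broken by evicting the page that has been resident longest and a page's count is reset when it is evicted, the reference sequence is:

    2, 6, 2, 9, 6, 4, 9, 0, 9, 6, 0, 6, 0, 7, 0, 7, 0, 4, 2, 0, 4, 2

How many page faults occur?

2: miss, frames {2}
6: miss, frames {2,6}
2: hit
9: miss, frames {2,6,9}
6: hit
4: miss, evict 9, frames {2,6,4}
9: miss, evict 4, frames {2,6,9}
0: miss, evict 9, frames {2,6,0}
9: miss, evict 0, frames {2,6,9}
6: hit
0: miss, evict 9, frames {2,6,0}
6: hit
0: hit
7: miss, evict 2, frames {6,0,7}
0: hit
7: hit
0: hit
4: miss, evict 7, frames {6,0,4}
2: miss, evict 4, frames {6,0,2}
0: hit
4: miss, evict 2, frames {6,0,4}
2: miss, evict 4, frames {6,0,2}
Page faults: 13.

13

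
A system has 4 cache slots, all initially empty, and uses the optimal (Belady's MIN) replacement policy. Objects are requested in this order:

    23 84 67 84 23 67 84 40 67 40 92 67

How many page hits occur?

23 -> miss, frames [23]
84 -> miss, frames [23, 84]
67 -> miss, frames [23, 84, 67]
84 -> hit
23 -> hit
67 -> hit
84 -> hit
40 -> miss, frames [23, 84, 67, 40]
67 -> hit
40 -> hit
92 -> miss, evict 40, frames [23, 84, 67, 92]
67 -> hit
Hits: 7.

7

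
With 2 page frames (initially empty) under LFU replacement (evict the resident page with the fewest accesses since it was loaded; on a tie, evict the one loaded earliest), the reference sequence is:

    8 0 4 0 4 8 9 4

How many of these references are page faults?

8 → miss, frames {8}
0 → miss, frames {8,0}
4 → miss, evict 8, frames {0,4}
0 → hit
4 → hit
8 → miss, evict 0, frames {4,8}
9 → miss, evict 8, frames {4,9}
4 → hit
Page faults: 5.

5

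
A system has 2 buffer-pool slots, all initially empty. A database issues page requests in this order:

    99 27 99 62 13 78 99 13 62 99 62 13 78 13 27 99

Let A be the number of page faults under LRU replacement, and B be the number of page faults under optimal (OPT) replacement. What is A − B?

Under LRU: F F . F F F F F F F . F F . F F → 13 faults.
Under OPT: F F . F F F . F F . . F F . F F → 11 faults.
A − B = 13 − 11 = 2.

2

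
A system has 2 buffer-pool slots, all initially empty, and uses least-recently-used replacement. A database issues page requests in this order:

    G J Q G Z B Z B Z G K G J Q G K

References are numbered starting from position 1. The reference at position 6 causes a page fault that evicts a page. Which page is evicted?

G

pos 1: G: fault, frames [G]
pos 2: J: fault, frames [G, J]
pos 3: Q: fault, evict G, frames [J, Q]
pos 4: G: fault, evict J, frames [Q, G]
pos 5: Z: fault, evict Q, frames [G, Z]
pos 6: B: fault, evict G, frames [Z, B]
At position 6, page G is evicted.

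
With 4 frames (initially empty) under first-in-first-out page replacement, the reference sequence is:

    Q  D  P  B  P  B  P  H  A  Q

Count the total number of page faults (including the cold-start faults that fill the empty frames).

Q -> fault, frames [Q]
D -> fault, frames [Q, D]
P -> fault, frames [Q, D, P]
B -> fault, frames [Q, D, P, B]
P -> hit
B -> hit
P -> hit
H -> fault, evict Q, frames [D, P, B, H]
A -> fault, evict D, frames [P, B, H, A]
Q -> fault, evict P, frames [B, H, A, Q]
Page faults: 7.

7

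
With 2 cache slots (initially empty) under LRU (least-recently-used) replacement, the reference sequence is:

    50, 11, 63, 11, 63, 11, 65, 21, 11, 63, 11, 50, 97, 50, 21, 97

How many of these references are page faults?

11

50 -> miss, frames [50]
11 -> miss, frames [50, 11]
63 -> miss, evict 50, frames [11, 63]
11 -> hit
63 -> hit
11 -> hit
65 -> miss, evict 63, frames [11, 65]
21 -> miss, evict 11, frames [65, 21]
11 -> miss, evict 65, frames [21, 11]
63 -> miss, evict 21, frames [11, 63]
11 -> hit
50 -> miss, evict 63, frames [11, 50]
97 -> miss, evict 11, frames [50, 97]
50 -> hit
21 -> miss, evict 97, frames [50, 21]
97 -> miss, evict 50, frames [21, 97]
Page faults: 11.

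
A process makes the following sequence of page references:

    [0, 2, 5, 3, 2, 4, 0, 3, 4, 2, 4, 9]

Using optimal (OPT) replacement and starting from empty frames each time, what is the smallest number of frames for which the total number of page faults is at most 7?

f=1: 12 faults
f=2: 9 faults
f=3: 7 faults
f=4: 6 faults
f=5: 6 faults
f=6: 6 faults
Smallest f with faults ≤ 7 is 3.

3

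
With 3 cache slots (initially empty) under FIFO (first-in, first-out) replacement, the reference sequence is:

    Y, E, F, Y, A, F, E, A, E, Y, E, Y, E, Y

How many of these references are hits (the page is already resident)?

8

Y -> miss, frames (Y)
E -> miss, frames (Y E)
F -> miss, frames (Y E F)
Y -> hit
A -> miss, evict Y, frames (E F A)
F -> hit
E -> hit
A -> hit
E -> hit
Y -> miss, evict E, frames (F A Y)
E -> miss, evict F, frames (A Y E)
Y -> hit
E -> hit
Y -> hit
Hits: 8.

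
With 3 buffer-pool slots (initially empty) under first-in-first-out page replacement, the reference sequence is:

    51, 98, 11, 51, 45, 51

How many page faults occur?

51 -> miss, frames {51}
98 -> miss, frames {51,98}
11 -> miss, frames {51,98,11}
51 -> hit
45 -> miss, evict 51, frames {98,11,45}
51 -> miss, evict 98, frames {11,45,51}
Page faults: 5.

5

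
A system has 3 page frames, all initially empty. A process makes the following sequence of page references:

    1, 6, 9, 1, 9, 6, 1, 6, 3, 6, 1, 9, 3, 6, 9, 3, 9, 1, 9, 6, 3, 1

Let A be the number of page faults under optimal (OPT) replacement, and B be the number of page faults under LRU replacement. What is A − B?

Under OPT: F F F . . . . . F . . F . . . . . F . . F . → 7 faults.
Under LRU: F F F . . . . . F . . F F F . . . F . F F F → 11 faults.
A − B = 7 − 11 = -4.

-4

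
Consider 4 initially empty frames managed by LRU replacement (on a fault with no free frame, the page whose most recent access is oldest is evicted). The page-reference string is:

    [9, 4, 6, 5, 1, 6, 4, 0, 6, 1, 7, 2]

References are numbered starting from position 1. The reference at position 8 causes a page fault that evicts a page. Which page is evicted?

pos 1: 9: fault, frames [9]
pos 2: 4: fault, frames [9, 4]
pos 3: 6: fault, frames [9, 4, 6]
pos 4: 5: fault, frames [9, 4, 6, 5]
pos 5: 1: fault, evict 9, frames [4, 6, 5, 1]
pos 6: 6: hit
pos 7: 4: hit
pos 8: 0: fault, evict 5, frames [1, 6, 4, 0]
At position 8, page 5 is evicted.

5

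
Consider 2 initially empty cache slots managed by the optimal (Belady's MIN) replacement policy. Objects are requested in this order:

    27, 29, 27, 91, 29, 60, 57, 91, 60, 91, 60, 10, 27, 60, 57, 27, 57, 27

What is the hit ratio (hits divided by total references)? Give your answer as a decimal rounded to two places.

0.50

27 → miss, frames [27]
29 → miss, frames [27, 29]
27 → hit
91 → miss, evict 27, frames [29, 91]
29 → hit
60 → miss, evict 29, frames [91, 60]
57 → miss, evict 60, frames [91, 57]
91 → hit
60 → miss, evict 57, frames [91, 60]
91 → hit
60 → hit
10 → miss, evict 91, frames [60, 10]
27 → miss, evict 10, frames [60, 27]
60 → hit
57 → miss, evict 60, frames [27, 57]
27 → hit
57 → hit
27 → hit
Hits: 9 of 18 references → 9/18 = 0.5000.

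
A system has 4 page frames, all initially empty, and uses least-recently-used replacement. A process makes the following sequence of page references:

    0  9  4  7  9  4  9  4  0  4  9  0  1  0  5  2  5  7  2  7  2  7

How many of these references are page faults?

0 → fault, frames (0)
9 → fault, frames (0 9)
4 → fault, frames (0 9 4)
7 → fault, frames (0 9 4 7)
9 → hit
4 → hit
9 → hit
4 → hit
0 → hit
4 → hit
9 → hit
0 → hit
1 → fault, evict 7, frames (4 9 0 1)
0 → hit
5 → fault, evict 4, frames (9 1 0 5)
2 → fault, evict 9, frames (1 0 5 2)
5 → hit
7 → fault, evict 1, frames (0 2 5 7)
2 → hit
7 → hit
2 → hit
7 → hit
Page faults: 8.

8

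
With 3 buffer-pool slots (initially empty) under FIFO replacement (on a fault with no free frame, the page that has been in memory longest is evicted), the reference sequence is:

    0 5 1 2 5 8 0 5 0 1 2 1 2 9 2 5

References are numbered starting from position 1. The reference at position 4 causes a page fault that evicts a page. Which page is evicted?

0

pos 1: 0 → fault, frames [0]
pos 2: 5 → fault, frames [0, 5]
pos 3: 1 → fault, frames [0, 5, 1]
pos 4: 2 → fault, evict 0, frames [5, 1, 2]
At position 4, page 0 is evicted.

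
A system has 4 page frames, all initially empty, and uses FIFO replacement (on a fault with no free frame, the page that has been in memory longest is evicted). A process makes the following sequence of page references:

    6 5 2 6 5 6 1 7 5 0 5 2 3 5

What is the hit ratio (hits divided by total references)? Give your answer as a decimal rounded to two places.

0.36

6 -> fault, frames [6]
5 -> fault, frames [6, 5]
2 -> fault, frames [6, 5, 2]
6 -> hit
5 -> hit
6 -> hit
1 -> fault, frames [6, 5, 2, 1]
7 -> fault, evict 6, frames [5, 2, 1, 7]
5 -> hit
0 -> fault, evict 5, frames [2, 1, 7, 0]
5 -> fault, evict 2, frames [1, 7, 0, 5]
2 -> fault, evict 1, frames [7, 0, 5, 2]
3 -> fault, evict 7, frames [0, 5, 2, 3]
5 -> hit
Hits: 5 of 14 references → 5/14 = 0.3571.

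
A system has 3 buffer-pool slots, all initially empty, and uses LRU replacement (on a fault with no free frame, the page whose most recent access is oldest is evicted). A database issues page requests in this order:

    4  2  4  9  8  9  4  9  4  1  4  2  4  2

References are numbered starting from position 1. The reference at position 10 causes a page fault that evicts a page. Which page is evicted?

8

pos 1: 4: miss, frames {4}
pos 2: 2: miss, frames {4,2}
pos 3: 4: hit
pos 4: 9: miss, frames {2,4,9}
pos 5: 8: miss, evict 2, frames {4,9,8}
pos 6: 9: hit
pos 7: 4: hit
pos 8: 9: hit
pos 9: 4: hit
pos 10: 1: miss, evict 8, frames {9,4,1}
At position 10, page 8 is evicted.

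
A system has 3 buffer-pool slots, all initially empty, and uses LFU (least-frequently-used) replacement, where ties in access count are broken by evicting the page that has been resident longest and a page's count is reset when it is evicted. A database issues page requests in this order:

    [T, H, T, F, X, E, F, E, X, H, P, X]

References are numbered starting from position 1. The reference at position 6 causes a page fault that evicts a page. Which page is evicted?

pos 1: T → fault, frames (T)
pos 2: H → fault, frames (T H)
pos 3: T → hit
pos 4: F → fault, frames (T H F)
pos 5: X → fault, evict H, frames (T F X)
pos 6: E → fault, evict F, frames (T X E)
At position 6, page F is evicted.

F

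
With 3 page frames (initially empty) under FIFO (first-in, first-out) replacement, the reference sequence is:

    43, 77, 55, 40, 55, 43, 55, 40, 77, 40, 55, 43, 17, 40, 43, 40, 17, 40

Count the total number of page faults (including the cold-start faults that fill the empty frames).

43: miss, frames {43}
77: miss, frames {43,77}
55: miss, frames {43,77,55}
40: miss, evict 43, frames {77,55,40}
55: hit
43: miss, evict 77, frames {55,40,43}
55: hit
40: hit
77: miss, evict 55, frames {40,43,77}
40: hit
55: miss, evict 40, frames {43,77,55}
43: hit
17: miss, evict 43, frames {77,55,17}
40: miss, evict 77, frames {55,17,40}
43: miss, evict 55, frames {17,40,43}
40: hit
17: hit
40: hit
Page faults: 10.

10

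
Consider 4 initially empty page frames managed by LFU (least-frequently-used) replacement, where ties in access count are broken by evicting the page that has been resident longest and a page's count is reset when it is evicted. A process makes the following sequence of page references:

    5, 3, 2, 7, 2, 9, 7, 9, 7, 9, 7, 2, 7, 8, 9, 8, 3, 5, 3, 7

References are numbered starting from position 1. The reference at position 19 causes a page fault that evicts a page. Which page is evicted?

5

pos 1: 5 -> fault, frames (5)
pos 2: 3 -> fault, frames (5 3)
pos 3: 2 -> fault, frames (5 3 2)
pos 4: 7 -> fault, frames (5 3 2 7)
pos 5: 2 -> hit
pos 6: 9 -> fault, evict 5, frames (3 2 7 9)
pos 7: 7 -> hit
pos 8: 9 -> hit
pos 9: 7 -> hit
pos 10: 9 -> hit
pos 11: 7 -> hit
pos 12: 2 -> hit
pos 13: 7 -> hit
pos 14: 8 -> fault, evict 3, frames (2 7 9 8)
pos 15: 9 -> hit
pos 16: 8 -> hit
pos 17: 3 -> fault, evict 8, frames (2 7 9 3)
pos 18: 5 -> fault, evict 3, frames (2 7 9 5)
pos 19: 3 -> fault, evict 5, frames (2 7 9 3)
At position 19, page 5 is evicted.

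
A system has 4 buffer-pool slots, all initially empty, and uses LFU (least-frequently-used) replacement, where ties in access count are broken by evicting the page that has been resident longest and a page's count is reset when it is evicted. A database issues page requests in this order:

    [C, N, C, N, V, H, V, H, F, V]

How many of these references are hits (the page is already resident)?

C: fault, frames [C]
N: fault, frames [C, N]
C: hit
N: hit
V: fault, frames [C, N, V]
H: fault, frames [C, N, V, H]
V: hit
H: hit
F: fault, evict C, frames [N, V, H, F]
V: hit
Hits: 5.

5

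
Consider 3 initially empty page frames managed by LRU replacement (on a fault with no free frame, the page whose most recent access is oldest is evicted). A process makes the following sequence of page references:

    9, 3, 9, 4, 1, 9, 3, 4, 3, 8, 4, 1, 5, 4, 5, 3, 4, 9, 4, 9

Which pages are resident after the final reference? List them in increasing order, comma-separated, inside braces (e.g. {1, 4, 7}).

9 → miss, frames (9)
3 → miss, frames (9 3)
9 → hit
4 → miss, frames (3 9 4)
1 → miss, evict 3, frames (9 4 1)
9 → hit
3 → miss, evict 4, frames (1 9 3)
4 → miss, evict 1, frames (9 3 4)
3 → hit
8 → miss, evict 9, frames (4 3 8)
4 → hit
1 → miss, evict 3, frames (8 4 1)
5 → miss, evict 8, frames (4 1 5)
4 → hit
5 → hit
3 → miss, evict 1, frames (4 5 3)
4 → hit
9 → miss, evict 5, frames (3 4 9)
4 → hit
9 → hit

{3, 4, 9}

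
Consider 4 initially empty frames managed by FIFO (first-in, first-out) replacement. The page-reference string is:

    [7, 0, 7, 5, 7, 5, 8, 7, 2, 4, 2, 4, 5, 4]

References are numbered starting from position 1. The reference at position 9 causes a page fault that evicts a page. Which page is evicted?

7

pos 1: 7: miss, frames [7]
pos 2: 0: miss, frames [7, 0]
pos 3: 7: hit
pos 4: 5: miss, frames [7, 0, 5]
pos 5: 7: hit
pos 6: 5: hit
pos 7: 8: miss, frames [7, 0, 5, 8]
pos 8: 7: hit
pos 9: 2: miss, evict 7, frames [0, 5, 8, 2]
At position 9, page 7 is evicted.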